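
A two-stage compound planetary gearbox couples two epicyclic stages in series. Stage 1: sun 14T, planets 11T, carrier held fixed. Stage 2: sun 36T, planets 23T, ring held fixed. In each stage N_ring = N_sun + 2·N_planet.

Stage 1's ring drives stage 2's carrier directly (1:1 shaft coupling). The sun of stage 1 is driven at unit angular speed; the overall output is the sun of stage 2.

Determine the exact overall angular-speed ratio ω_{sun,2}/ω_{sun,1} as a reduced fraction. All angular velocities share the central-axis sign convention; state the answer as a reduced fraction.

-413/324

Stage 1: N_ring = 14 + 2·11 = 36
Stage 1: 14(ω_s−ω_c) = −36(ω_r−ω_c),  ω_c=0, ω_s=1
Stage 1: ω_r = 0 − (14/36)(1−0) = -7/18
  ⇒ ω_r¹/ω_s¹ = -7/18
Stage 2: N_ring = 36 + 2·23 = 82
Stage 2: 36(ω_s−ω_c) = −82(ω_r−ω_c),  ω_r=0, ω_c=1
Stage 2: ω_s = 1 − (82/36)(0−1) = 59/18
  ⇒ ω_s²/ω_c² = 59/18
Coupling ω_c² = ω_r¹ ⇒ overall = -7/18 × 59/18 = -413/324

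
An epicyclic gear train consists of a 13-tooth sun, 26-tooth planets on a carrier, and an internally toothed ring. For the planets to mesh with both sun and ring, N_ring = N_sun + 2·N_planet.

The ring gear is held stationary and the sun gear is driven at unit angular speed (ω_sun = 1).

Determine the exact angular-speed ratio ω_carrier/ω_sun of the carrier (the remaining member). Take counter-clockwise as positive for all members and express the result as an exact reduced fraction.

1/6

N_ring = 13 + 2·26 = 65
13(ω_s−ω_c) = −65(ω_r−ω_c),  ω_r=0, ω_s=1
13(1−ω_c) = −65(0−ω_c)  ⇒  78ω_c = 13  ⇒  ω_c = 1/6
ω_c/ω_s = 1/6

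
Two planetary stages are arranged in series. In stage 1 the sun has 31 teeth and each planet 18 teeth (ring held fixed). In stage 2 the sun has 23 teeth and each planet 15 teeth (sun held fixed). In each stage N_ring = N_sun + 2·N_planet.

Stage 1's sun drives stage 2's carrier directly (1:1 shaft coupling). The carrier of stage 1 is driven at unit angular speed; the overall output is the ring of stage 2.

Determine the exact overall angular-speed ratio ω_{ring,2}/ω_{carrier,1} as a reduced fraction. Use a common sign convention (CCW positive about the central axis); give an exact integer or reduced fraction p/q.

7448/1643

Stage 1: N_ring = 31 + 2·18 = 67
Stage 1: 31(ω_s−ω_c) = −67(ω_r−ω_c),  ω_r=0, ω_c=1
Stage 1: ω_s = 1 − (67/31)(0−1) = 98/31
  ⇒ ω_s¹/ω_c¹ = 98/31
Stage 2: N_ring = 23 + 2·15 = 53
Stage 2: 23(ω_s−ω_c) = −53(ω_r−ω_c),  ω_s=0, ω_c=1
Stage 2: ω_r = 1 − (23/53)(0−1) = 76/53
  ⇒ ω_r²/ω_c² = 76/53
Coupling ω_c² = ω_s¹ ⇒ overall = 98/31 × 76/53 = 7448/1643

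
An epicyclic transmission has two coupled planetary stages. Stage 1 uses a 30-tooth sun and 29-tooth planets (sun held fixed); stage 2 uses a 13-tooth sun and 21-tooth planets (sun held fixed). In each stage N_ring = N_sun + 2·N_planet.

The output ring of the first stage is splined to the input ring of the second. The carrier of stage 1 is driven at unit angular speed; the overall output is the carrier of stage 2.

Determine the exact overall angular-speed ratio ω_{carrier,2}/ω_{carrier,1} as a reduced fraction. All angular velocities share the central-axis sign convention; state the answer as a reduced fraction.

Stage 1: N_ring = 30 + 2·29 = 88
Stage 1: 30(ω_s−ω_c) = −88(ω_r−ω_c),  ω_s=0, ω_c=1
Stage 1: ω_r = 1 − (30/88)(0−1) = 59/44
  ⇒ ω_r¹/ω_c¹ = 59/44
Stage 2: N_ring = 13 + 2·21 = 55
Stage 2: 13(ω_s−ω_c) = −55(ω_r−ω_c),  ω_s=0, ω_r=1
Stage 2: 13(0−ω_c) = −55(1−ω_c)  ⇒  68ω_c = 55  ⇒  ω_c = 55/68
  ⇒ ω_c²/ω_r² = 55/68
Coupling ω_r² = ω_r¹ ⇒ overall = 59/44 × 55/68 = 295/272

295/272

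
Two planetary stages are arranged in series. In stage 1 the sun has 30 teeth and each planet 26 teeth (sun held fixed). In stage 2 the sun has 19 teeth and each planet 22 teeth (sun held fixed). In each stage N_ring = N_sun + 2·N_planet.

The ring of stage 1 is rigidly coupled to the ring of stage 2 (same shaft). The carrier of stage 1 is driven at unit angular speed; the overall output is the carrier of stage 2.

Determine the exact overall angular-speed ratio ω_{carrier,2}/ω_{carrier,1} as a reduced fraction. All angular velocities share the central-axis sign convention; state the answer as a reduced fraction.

Stage 1: N_ring = 30 + 2·26 = 82
Stage 1: 30(ω_s−ω_c) = −82(ω_r−ω_c),  ω_s=0, ω_c=1
Stage 1: ω_r = 1 − (30/82)(0−1) = 56/41
  ⇒ ω_r¹/ω_c¹ = 56/41
Stage 2: N_ring = 19 + 2·22 = 63
Stage 2: 19(ω_s−ω_c) = −63(ω_r−ω_c),  ω_s=0, ω_r=1
Stage 2: 19(0−ω_c) = −63(1−ω_c)  ⇒  82ω_c = 63  ⇒  ω_c = 63/82
  ⇒ ω_c²/ω_r² = 63/82
Coupling ω_r² = ω_r¹ ⇒ overall = 56/41 × 63/82 = 1764/1681

1764/1681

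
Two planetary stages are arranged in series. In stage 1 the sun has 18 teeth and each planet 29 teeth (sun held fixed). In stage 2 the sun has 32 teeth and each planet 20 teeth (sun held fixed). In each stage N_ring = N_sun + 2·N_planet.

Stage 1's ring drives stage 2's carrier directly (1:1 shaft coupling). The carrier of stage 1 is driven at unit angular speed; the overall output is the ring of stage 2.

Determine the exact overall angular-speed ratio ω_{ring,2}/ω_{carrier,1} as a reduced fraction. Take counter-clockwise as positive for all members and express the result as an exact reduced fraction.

Stage 1: N_ring = 18 + 2·29 = 76
Stage 1: 18(ω_s−ω_c) = −76(ω_r−ω_c),  ω_s=0, ω_c=1
Stage 1: ω_r = 1 − (18/76)(0−1) = 47/38
  ⇒ ω_r¹/ω_c¹ = 47/38
Stage 2: N_ring = 32 + 2·20 = 72
Stage 2: 32(ω_s−ω_c) = −72(ω_r−ω_c),  ω_s=0, ω_c=1
Stage 2: ω_r = 1 − (32/72)(0−1) = 13/9
  ⇒ ω_r²/ω_c² = 13/9
Coupling ω_c² = ω_r¹ ⇒ overall = 47/38 × 13/9 = 611/342

611/342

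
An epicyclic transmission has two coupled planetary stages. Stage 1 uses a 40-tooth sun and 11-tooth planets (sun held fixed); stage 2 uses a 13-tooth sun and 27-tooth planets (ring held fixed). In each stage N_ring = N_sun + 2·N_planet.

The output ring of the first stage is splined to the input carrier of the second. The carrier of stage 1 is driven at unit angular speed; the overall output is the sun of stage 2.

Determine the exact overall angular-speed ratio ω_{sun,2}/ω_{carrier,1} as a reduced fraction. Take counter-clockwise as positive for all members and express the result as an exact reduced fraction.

Stage 1: N_ring = 40 + 2·11 = 62
Stage 1: 40(ω_s−ω_c) = −62(ω_r−ω_c),  ω_s=0, ω_c=1
Stage 1: ω_r = 1 − (40/62)(0−1) = 51/31
  ⇒ ω_r¹/ω_c¹ = 51/31
Stage 2: N_ring = 13 + 2·27 = 67
Stage 2: 13(ω_s−ω_c) = −67(ω_r−ω_c),  ω_r=0, ω_c=1
Stage 2: ω_s = 1 − (67/13)(0−1) = 80/13
  ⇒ ω_s²/ω_c² = 80/13
Coupling ω_c² = ω_r¹ ⇒ overall = 51/31 × 80/13 = 4080/403

4080/403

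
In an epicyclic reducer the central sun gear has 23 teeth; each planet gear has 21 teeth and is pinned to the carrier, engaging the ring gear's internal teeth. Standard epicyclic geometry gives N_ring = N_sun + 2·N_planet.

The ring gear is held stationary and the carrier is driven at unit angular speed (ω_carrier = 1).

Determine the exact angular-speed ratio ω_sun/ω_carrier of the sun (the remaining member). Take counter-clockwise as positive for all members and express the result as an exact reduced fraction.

88/23

N_ring = 23 + 2·21 = 65
23(ω_s−ω_c) = −65(ω_r−ω_c),  ω_r=0, ω_c=1
ω_s = 1 − (65/23)(0−1) = 88/23
ω_s/ω_c = 88/23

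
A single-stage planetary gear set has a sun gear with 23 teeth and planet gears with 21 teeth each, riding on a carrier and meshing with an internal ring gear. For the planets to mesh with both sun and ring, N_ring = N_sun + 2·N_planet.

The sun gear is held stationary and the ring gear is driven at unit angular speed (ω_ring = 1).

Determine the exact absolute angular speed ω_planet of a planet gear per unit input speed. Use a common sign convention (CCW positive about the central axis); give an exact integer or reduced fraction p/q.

65/42

N_ring = 23 + 2·21 = 65
23(ω_s−ω_c) = −65(ω_r−ω_c),  ω_s=0, ω_r=1
23(0−ω_c) = −65(1−ω_c)  ⇒  88ω_c = 65  ⇒  ω_c = 65/88
sun–planet: 23·(0−65/88) = −21·(ω_p−ω_c)  ⇒  ω_p−ω_c = −(23/21)·(-65/88) = 1495/1848
ω_p = 65/88 + 1495/1848 = 65/42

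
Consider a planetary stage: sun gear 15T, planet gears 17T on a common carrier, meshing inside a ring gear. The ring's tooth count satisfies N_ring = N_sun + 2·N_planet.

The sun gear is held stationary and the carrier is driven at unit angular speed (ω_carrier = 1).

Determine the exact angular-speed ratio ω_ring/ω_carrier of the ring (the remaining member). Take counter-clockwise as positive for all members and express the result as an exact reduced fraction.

64/49

N_ring = 15 + 2·17 = 49
15(ω_s−ω_c) = −49(ω_r−ω_c),  ω_s=0, ω_c=1
ω_r = 1 − (15/49)(0−1) = 64/49
ω_r/ω_c = 64/49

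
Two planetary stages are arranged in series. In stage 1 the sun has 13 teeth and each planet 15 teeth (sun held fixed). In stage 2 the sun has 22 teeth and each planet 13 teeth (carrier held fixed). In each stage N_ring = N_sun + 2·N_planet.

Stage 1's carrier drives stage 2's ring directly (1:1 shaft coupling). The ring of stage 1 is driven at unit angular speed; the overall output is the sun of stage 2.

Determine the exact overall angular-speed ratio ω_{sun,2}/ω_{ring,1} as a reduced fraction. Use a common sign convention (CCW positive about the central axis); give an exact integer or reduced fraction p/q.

-129/77

Stage 1: N_ring = 13 + 2·15 = 43
Stage 1: 13(ω_s−ω_c) = −43(ω_r−ω_c),  ω_s=0, ω_r=1
Stage 1: 13(0−ω_c) = −43(1−ω_c)  ⇒  56ω_c = 43  ⇒  ω_c = 43/56
  ⇒ ω_c¹/ω_r¹ = 43/56
Stage 2: N_ring = 22 + 2·13 = 48
Stage 2: 22(ω_s−ω_c) = −48(ω_r−ω_c),  ω_c=0, ω_r=1
Stage 2: ω_s = 0 − (48/22)(1−0) = -24/11
  ⇒ ω_s²/ω_r² = -24/11
Coupling ω_r² = ω_c¹ ⇒ overall = 43/56 × -24/11 = -129/77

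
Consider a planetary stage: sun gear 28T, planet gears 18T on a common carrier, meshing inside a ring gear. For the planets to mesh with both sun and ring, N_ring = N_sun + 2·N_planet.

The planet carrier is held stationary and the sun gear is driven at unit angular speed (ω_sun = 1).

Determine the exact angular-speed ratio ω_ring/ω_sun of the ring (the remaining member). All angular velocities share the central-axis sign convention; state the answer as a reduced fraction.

-7/16

N_ring = 28 + 2·18 = 64
28(ω_s−ω_c) = −64(ω_r−ω_c),  ω_c=0, ω_s=1
ω_r = 0 − (28/64)(1−0) = -7/16
ω_r/ω_s = -7/16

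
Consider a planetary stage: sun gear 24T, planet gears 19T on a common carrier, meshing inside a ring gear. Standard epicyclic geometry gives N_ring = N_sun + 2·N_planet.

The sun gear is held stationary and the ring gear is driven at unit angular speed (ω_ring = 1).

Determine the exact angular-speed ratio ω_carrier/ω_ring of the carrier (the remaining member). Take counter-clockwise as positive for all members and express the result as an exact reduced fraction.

31/43

N_ring = 24 + 2·19 = 62
24(ω_s−ω_c) = −62(ω_r−ω_c),  ω_s=0, ω_r=1
24(0−ω_c) = −62(1−ω_c)  ⇒  86ω_c = 62  ⇒  ω_c = 31/43
ω_c/ω_r = 31/43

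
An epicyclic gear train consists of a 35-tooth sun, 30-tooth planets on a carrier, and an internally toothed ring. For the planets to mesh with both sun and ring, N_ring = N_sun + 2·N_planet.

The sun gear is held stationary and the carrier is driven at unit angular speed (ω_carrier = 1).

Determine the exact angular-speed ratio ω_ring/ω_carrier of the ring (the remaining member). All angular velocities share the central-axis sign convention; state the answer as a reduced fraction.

N_ring = 35 + 2·30 = 95
35(ω_s−ω_c) = −95(ω_r−ω_c),  ω_s=0, ω_c=1
ω_r = 1 − (35/95)(0−1) = 26/19
ω_r/ω_c = 26/19

26/19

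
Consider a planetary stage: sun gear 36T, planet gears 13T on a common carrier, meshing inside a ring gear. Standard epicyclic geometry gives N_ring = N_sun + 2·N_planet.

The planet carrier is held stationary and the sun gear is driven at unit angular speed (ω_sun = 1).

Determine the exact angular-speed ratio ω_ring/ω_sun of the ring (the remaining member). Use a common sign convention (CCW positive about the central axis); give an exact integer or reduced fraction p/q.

-18/31

N_ring = 36 + 2·13 = 62
36(ω_s−ω_c) = −62(ω_r−ω_c),  ω_c=0, ω_s=1
ω_r = 0 − (36/62)(1−0) = -18/31
ω_r/ω_s = -18/31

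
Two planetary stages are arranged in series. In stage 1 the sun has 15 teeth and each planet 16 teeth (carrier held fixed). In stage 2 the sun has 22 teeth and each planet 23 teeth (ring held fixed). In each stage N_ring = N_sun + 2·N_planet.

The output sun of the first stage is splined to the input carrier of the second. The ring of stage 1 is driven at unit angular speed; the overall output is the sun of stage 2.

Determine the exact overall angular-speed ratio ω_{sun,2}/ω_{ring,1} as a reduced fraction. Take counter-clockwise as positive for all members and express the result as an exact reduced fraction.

-141/11

Stage 1: N_ring = 15 + 2·16 = 47
Stage 1: 15(ω_s−ω_c) = −47(ω_r−ω_c),  ω_c=0, ω_r=1
Stage 1: ω_s = 0 − (47/15)(1−0) = -47/15
  ⇒ ω_s¹/ω_r¹ = -47/15
Stage 2: N_ring = 22 + 2·23 = 68
Stage 2: 22(ω_s−ω_c) = −68(ω_r−ω_c),  ω_r=0, ω_c=1
Stage 2: ω_s = 1 − (68/22)(0−1) = 45/11
  ⇒ ω_s²/ω_c² = 45/11
Coupling ω_c² = ω_s¹ ⇒ overall = -47/15 × 45/11 = -141/11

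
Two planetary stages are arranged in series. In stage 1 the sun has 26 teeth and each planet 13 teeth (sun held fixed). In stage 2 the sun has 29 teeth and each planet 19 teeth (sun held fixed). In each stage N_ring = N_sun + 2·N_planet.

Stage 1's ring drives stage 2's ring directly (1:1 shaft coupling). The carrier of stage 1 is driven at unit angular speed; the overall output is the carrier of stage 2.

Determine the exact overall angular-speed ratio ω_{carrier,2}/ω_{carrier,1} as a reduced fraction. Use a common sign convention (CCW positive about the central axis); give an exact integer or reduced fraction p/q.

Stage 1: N_ring = 26 + 2·13 = 52
Stage 1: 26(ω_s−ω_c) = −52(ω_r−ω_c),  ω_s=0, ω_c=1
Stage 1: ω_r = 1 − (26/52)(0−1) = 3/2
  ⇒ ω_r¹/ω_c¹ = 3/2
Stage 2: N_ring = 29 + 2·19 = 67
Stage 2: 29(ω_s−ω_c) = −67(ω_r−ω_c),  ω_s=0, ω_r=1
Stage 2: 29(0−ω_c) = −67(1−ω_c)  ⇒  96ω_c = 67  ⇒  ω_c = 67/96
  ⇒ ω_c²/ω_r² = 67/96
Coupling ω_r² = ω_r¹ ⇒ overall = 3/2 × 67/96 = 67/64

67/64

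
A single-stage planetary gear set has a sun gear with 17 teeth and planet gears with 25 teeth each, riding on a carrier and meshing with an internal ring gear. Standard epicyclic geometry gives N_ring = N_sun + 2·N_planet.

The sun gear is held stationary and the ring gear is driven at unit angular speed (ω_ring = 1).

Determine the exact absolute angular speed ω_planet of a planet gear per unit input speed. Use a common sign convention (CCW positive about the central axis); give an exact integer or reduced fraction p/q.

N_ring = 17 + 2·25 = 67
17(ω_s−ω_c) = −67(ω_r−ω_c),  ω_s=0, ω_r=1
17(0−ω_c) = −67(1−ω_c)  ⇒  84ω_c = 67  ⇒  ω_c = 67/84
sun–planet: 17·(0−67/84) = −25·(ω_p−ω_c)  ⇒  ω_p−ω_c = −(17/25)·(-67/84) = 1139/2100
ω_p = 67/84 + 1139/2100 = 67/50

67/50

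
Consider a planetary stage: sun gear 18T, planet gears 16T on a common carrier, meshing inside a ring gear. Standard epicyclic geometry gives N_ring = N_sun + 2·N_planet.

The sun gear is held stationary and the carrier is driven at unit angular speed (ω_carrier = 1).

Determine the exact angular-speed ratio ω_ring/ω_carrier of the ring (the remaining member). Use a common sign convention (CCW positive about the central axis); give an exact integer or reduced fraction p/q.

N_ring = 18 + 2·16 = 50
18(ω_s−ω_c) = −50(ω_r−ω_c),  ω_s=0, ω_c=1
ω_r = 1 − (18/50)(0−1) = 34/25
ω_r/ω_c = 34/25

34/25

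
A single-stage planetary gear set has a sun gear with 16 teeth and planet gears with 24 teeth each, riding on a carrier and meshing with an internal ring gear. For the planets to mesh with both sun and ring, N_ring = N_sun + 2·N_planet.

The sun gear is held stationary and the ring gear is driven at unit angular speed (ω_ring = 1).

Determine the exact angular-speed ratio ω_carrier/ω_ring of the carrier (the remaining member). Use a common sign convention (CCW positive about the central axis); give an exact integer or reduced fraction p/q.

4/5

N_ring = 16 + 2·24 = 64
16(ω_s−ω_c) = −64(ω_r−ω_c),  ω_s=0, ω_r=1
16(0−ω_c) = −64(1−ω_c)  ⇒  80ω_c = 64  ⇒  ω_c = 4/5
ω_c/ω_r = 4/5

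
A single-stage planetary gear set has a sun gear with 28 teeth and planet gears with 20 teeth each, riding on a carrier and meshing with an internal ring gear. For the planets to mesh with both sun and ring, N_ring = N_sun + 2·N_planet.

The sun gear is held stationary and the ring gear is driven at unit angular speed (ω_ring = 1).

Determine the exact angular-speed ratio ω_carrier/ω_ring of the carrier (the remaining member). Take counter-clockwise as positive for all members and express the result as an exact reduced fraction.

17/24

N_ring = 28 + 2·20 = 68
28(ω_s−ω_c) = −68(ω_r−ω_c),  ω_s=0, ω_r=1
28(0−ω_c) = −68(1−ω_c)  ⇒  96ω_c = 68  ⇒  ω_c = 17/24
ω_c/ω_r = 17/24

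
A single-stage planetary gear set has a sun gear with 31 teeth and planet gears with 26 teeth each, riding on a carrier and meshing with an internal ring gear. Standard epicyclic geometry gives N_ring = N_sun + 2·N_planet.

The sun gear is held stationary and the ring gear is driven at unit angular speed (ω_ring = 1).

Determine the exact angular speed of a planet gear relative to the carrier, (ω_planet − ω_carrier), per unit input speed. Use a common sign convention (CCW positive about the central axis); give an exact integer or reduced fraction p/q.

2573/2964

N_ring = 31 + 2·26 = 83
31(ω_s−ω_c) = −83(ω_r−ω_c),  ω_s=0, ω_r=1
31(0−ω_c) = −83(1−ω_c)  ⇒  114ω_c = 83  ⇒  ω_c = 83/114
sun–planet: 31·(0−83/114) = −26·(ω_p−ω_c)  ⇒  ω_p−ω_c = −(31/26)·(-83/114) = 2573/2964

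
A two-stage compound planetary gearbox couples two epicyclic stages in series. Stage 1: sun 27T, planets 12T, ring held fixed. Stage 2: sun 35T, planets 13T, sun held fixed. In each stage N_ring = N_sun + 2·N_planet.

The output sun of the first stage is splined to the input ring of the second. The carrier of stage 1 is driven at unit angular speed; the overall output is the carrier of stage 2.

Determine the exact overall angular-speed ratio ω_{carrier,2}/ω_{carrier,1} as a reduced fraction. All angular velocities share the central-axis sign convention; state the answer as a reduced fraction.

793/432

Stage 1: N_ring = 27 + 2·12 = 51
Stage 1: 27(ω_s−ω_c) = −51(ω_r−ω_c),  ω_r=0, ω_c=1
Stage 1: ω_s = 1 − (51/27)(0−1) = 26/9
  ⇒ ω_s¹/ω_c¹ = 26/9
Stage 2: N_ring = 35 + 2·13 = 61
Stage 2: 35(ω_s−ω_c) = −61(ω_r−ω_c),  ω_s=0, ω_r=1
Stage 2: 35(0−ω_c) = −61(1−ω_c)  ⇒  96ω_c = 61  ⇒  ω_c = 61/96
  ⇒ ω_c²/ω_r² = 61/96
Coupling ω_r² = ω_s¹ ⇒ overall = 26/9 × 61/96 = 793/432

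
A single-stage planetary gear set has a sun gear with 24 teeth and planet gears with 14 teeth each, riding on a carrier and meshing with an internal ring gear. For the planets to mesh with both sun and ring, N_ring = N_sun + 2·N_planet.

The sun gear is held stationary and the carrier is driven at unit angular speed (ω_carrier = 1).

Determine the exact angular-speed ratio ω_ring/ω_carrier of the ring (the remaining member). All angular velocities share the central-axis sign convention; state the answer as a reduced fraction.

19/13

N_ring = 24 + 2·14 = 52
24(ω_s−ω_c) = −52(ω_r−ω_c),  ω_s=0, ω_c=1
ω_r = 1 − (24/52)(0−1) = 19/13
ω_r/ω_c = 19/13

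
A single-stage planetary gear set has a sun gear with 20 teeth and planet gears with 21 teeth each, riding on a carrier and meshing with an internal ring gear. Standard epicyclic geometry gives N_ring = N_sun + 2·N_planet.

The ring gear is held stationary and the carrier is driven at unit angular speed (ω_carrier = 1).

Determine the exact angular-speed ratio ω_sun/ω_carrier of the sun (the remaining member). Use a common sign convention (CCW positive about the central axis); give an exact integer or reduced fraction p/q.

41/10

N_ring = 20 + 2·21 = 62
20(ω_s−ω_c) = −62(ω_r−ω_c),  ω_r=0, ω_c=1
ω_s = 1 − (62/20)(0−1) = 41/10
ω_s/ω_c = 41/10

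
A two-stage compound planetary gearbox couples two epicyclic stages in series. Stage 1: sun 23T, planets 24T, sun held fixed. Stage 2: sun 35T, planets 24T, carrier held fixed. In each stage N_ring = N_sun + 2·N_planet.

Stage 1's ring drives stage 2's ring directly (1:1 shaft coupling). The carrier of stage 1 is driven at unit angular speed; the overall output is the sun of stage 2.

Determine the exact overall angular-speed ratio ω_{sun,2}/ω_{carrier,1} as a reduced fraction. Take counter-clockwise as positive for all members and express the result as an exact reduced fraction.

Stage 1: N_ring = 23 + 2·24 = 71
Stage 1: 23(ω_s−ω_c) = −71(ω_r−ω_c),  ω_s=0, ω_c=1
Stage 1: ω_r = 1 − (23/71)(0−1) = 94/71
  ⇒ ω_r¹/ω_c¹ = 94/71
Stage 2: N_ring = 35 + 2·24 = 83
Stage 2: 35(ω_s−ω_c) = −83(ω_r−ω_c),  ω_c=0, ω_r=1
Stage 2: ω_s = 0 − (83/35)(1−0) = -83/35
  ⇒ ω_s²/ω_r² = -83/35
Coupling ω_r² = ω_r¹ ⇒ overall = 94/71 × -83/35 = -7802/2485

-7802/2485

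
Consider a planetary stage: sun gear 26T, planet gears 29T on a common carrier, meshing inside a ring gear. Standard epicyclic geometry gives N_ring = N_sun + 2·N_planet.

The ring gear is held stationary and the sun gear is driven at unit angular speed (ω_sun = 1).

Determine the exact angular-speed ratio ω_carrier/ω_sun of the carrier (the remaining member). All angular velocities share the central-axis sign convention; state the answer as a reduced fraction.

N_ring = 26 + 2·29 = 84
26(ω_s−ω_c) = −84(ω_r−ω_c),  ω_r=0, ω_s=1
26(1−ω_c) = −84(0−ω_c)  ⇒  110ω_c = 26  ⇒  ω_c = 13/55
ω_c/ω_s = 13/55

13/55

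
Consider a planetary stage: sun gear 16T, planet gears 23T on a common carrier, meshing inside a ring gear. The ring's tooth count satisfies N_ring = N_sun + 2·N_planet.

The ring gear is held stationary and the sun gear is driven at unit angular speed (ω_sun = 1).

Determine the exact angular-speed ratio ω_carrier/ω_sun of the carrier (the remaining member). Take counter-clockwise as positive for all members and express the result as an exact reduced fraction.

8/39

N_ring = 16 + 2·23 = 62
16(ω_s−ω_c) = −62(ω_r−ω_c),  ω_r=0, ω_s=1
16(1−ω_c) = −62(0−ω_c)  ⇒  78ω_c = 16  ⇒  ω_c = 8/39
ω_c/ω_s = 8/39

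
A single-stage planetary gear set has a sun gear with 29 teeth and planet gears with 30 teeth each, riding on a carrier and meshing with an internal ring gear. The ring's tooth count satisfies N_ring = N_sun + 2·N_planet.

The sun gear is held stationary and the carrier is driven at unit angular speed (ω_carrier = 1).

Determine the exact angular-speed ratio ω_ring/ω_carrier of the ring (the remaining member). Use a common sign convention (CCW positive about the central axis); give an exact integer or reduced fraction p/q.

N_ring = 29 + 2·30 = 89
29(ω_s−ω_c) = −89(ω_r−ω_c),  ω_s=0, ω_c=1
ω_r = 1 − (29/89)(0−1) = 118/89
ω_r/ω_c = 118/89

118/89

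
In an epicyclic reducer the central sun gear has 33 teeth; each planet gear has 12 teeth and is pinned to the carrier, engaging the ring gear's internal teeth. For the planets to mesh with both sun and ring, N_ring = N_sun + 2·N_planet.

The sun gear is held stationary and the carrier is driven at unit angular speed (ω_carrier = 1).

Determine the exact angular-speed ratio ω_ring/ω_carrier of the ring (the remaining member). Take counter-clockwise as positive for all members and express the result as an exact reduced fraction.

30/19

N_ring = 33 + 2·12 = 57
33(ω_s−ω_c) = −57(ω_r−ω_c),  ω_s=0, ω_c=1
ω_r = 1 − (33/57)(0−1) = 30/19
ω_r/ω_c = 30/19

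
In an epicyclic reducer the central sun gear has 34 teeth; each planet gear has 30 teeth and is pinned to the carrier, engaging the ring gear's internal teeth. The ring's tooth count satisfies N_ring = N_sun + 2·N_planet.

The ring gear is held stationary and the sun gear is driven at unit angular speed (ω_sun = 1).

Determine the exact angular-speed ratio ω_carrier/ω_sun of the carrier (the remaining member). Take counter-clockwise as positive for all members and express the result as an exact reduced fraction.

N_ring = 34 + 2·30 = 94
34(ω_s−ω_c) = −94(ω_r−ω_c),  ω_r=0, ω_s=1
34(1−ω_c) = −94(0−ω_c)  ⇒  128ω_c = 34  ⇒  ω_c = 17/64
ω_c/ω_s = 17/64

17/64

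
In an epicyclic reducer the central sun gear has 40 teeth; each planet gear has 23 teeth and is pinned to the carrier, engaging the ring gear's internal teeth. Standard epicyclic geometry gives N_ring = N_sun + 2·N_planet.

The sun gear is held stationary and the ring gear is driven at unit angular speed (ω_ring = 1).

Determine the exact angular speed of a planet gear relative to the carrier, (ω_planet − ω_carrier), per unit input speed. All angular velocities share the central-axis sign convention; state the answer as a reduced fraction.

1720/1449

N_ring = 40 + 2·23 = 86
40(ω_s−ω_c) = −86(ω_r−ω_c),  ω_s=0, ω_r=1
40(0−ω_c) = −86(1−ω_c)  ⇒  126ω_c = 86  ⇒  ω_c = 43/63
sun–planet: 40·(0−43/63) = −23·(ω_p−ω_c)  ⇒  ω_p−ω_c = −(40/23)·(-43/63) = 1720/1449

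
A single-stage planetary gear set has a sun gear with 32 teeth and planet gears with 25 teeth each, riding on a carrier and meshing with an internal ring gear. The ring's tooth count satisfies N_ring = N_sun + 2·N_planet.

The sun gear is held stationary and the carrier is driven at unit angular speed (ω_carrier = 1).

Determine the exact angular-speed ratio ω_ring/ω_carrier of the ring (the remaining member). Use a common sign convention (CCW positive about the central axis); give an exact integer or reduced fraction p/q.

57/41

N_ring = 32 + 2·25 = 82
32(ω_s−ω_c) = −82(ω_r−ω_c),  ω_s=0, ω_c=1
ω_r = 1 − (32/82)(0−1) = 57/41
ω_r/ω_c = 57/41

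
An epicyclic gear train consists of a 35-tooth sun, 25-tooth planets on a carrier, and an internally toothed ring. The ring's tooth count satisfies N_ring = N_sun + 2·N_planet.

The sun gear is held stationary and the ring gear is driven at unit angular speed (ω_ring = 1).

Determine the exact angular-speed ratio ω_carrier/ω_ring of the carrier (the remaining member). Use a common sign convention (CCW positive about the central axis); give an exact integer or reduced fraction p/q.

N_ring = 35 + 2·25 = 85
35(ω_s−ω_c) = −85(ω_r−ω_c),  ω_s=0, ω_r=1
35(0−ω_c) = −85(1−ω_c)  ⇒  120ω_c = 85  ⇒  ω_c = 17/24
ω_c/ω_r = 17/24

17/24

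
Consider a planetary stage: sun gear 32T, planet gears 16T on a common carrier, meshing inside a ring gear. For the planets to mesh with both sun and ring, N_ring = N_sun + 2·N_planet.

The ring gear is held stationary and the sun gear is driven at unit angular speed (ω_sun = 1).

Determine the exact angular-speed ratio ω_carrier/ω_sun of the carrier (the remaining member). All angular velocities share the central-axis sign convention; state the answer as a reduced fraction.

1/3

N_ring = 32 + 2·16 = 64
32(ω_s−ω_c) = −64(ω_r−ω_c),  ω_r=0, ω_s=1
32(1−ω_c) = −64(0−ω_c)  ⇒  96ω_c = 32  ⇒  ω_c = 1/3
ω_c/ω_s = 1/3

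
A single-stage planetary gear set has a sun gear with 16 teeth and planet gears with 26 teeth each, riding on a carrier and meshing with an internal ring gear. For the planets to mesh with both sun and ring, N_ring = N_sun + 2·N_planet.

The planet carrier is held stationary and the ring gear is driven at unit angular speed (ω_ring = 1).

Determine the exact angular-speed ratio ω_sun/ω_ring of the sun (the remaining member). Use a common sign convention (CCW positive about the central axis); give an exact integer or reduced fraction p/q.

N_ring = 16 + 2·26 = 68
16(ω_s−ω_c) = −68(ω_r−ω_c),  ω_c=0, ω_r=1
ω_s = 0 − (68/16)(1−0) = -17/4
ω_s/ω_r = -17/4

-17/4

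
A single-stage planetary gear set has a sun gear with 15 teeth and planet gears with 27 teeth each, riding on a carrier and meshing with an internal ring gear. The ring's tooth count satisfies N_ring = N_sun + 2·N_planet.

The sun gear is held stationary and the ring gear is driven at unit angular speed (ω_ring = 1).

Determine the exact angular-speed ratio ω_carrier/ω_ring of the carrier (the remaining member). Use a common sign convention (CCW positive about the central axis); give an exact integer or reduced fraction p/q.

23/28

N_ring = 15 + 2·27 = 69
15(ω_s−ω_c) = −69(ω_r−ω_c),  ω_s=0, ω_r=1
15(0−ω_c) = −69(1−ω_c)  ⇒  84ω_c = 69  ⇒  ω_c = 23/28
ω_c/ω_r = 23/28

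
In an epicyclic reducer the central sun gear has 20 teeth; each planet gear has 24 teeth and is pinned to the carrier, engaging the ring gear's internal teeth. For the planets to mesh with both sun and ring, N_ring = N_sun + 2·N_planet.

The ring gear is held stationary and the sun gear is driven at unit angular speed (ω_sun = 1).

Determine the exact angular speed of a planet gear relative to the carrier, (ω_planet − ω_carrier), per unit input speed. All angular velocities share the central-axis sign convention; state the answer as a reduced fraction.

N_ring = 20 + 2·24 = 68
20(ω_s−ω_c) = −68(ω_r−ω_c),  ω_r=0, ω_s=1
20(1−ω_c) = −68(0−ω_c)  ⇒  88ω_c = 20  ⇒  ω_c = 5/22
sun–planet: 20·(1−5/22) = −24·(ω_p−ω_c)  ⇒  ω_p−ω_c = −(20/24)·(17/22) = -85/132

-85/132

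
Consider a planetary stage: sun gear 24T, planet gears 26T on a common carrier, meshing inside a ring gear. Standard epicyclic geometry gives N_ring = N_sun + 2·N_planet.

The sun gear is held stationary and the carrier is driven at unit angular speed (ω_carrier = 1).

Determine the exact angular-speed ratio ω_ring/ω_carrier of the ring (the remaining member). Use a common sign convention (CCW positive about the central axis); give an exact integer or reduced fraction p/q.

N_ring = 24 + 2·26 = 76
24(ω_s−ω_c) = −76(ω_r−ω_c),  ω_s=0, ω_c=1
ω_r = 1 − (24/76)(0−1) = 25/19
ω_r/ω_c = 25/19

25/19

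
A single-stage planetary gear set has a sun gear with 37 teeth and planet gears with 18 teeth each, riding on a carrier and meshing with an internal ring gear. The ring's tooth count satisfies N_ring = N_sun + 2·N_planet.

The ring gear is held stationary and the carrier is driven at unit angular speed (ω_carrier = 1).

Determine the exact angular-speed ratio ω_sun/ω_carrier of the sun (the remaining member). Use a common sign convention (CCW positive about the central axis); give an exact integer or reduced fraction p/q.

110/37

N_ring = 37 + 2·18 = 73
37(ω_s−ω_c) = −73(ω_r−ω_c),  ω_r=0, ω_c=1
ω_s = 1 − (73/37)(0−1) = 110/37
ω_s/ω_c = 110/37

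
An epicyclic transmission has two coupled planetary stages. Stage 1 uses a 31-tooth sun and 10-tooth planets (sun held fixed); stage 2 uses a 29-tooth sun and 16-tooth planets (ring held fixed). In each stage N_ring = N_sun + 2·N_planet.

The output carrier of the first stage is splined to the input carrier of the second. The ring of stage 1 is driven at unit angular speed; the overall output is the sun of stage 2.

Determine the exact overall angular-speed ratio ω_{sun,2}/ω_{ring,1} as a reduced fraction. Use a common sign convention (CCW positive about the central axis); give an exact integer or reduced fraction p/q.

2295/1189

Stage 1: N_ring = 31 + 2·10 = 51
Stage 1: 31(ω_s−ω_c) = −51(ω_r−ω_c),  ω_s=0, ω_r=1
Stage 1: 31(0−ω_c) = −51(1−ω_c)  ⇒  82ω_c = 51  ⇒  ω_c = 51/82
  ⇒ ω_c¹/ω_r¹ = 51/82
Stage 2: N_ring = 29 + 2·16 = 61
Stage 2: 29(ω_s−ω_c) = −61(ω_r−ω_c),  ω_r=0, ω_c=1
Stage 2: ω_s = 1 − (61/29)(0−1) = 90/29
  ⇒ ω_s²/ω_c² = 90/29
Coupling ω_c² = ω_c¹ ⇒ overall = 51/82 × 90/29 = 2295/1189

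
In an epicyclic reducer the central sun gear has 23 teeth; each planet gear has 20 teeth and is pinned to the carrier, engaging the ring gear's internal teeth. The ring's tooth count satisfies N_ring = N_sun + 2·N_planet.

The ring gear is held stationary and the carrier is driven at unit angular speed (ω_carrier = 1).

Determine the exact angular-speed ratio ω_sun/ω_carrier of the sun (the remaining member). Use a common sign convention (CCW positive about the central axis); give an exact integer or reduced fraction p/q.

86/23

N_ring = 23 + 2·20 = 63
23(ω_s−ω_c) = −63(ω_r−ω_c),  ω_r=0, ω_c=1
ω_s = 1 − (63/23)(0−1) = 86/23
ω_s/ω_c = 86/23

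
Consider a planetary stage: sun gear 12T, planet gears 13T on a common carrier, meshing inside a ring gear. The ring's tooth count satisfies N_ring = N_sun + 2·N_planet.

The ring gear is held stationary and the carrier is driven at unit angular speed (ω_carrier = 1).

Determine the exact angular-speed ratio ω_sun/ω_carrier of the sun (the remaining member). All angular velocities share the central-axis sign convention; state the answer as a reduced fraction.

25/6

N_ring = 12 + 2·13 = 38
12(ω_s−ω_c) = −38(ω_r−ω_c),  ω_r=0, ω_c=1
ω_s = 1 − (38/12)(0−1) = 25/6
ω_s/ω_c = 25/6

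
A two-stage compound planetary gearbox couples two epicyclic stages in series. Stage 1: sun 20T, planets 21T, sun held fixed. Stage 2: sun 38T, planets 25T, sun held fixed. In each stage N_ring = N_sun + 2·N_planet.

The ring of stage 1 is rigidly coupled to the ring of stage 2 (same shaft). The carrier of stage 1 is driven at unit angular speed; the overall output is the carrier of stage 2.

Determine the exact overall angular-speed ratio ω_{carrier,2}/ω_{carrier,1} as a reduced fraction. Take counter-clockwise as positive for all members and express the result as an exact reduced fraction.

1804/1953

Stage 1: N_ring = 20 + 2·21 = 62
Stage 1: 20(ω_s−ω_c) = −62(ω_r−ω_c),  ω_s=0, ω_c=1
Stage 1: ω_r = 1 − (20/62)(0−1) = 41/31
  ⇒ ω_r¹/ω_c¹ = 41/31
Stage 2: N_ring = 38 + 2·25 = 88
Stage 2: 38(ω_s−ω_c) = −88(ω_r−ω_c),  ω_s=0, ω_r=1
Stage 2: 38(0−ω_c) = −88(1−ω_c)  ⇒  126ω_c = 88  ⇒  ω_c = 44/63
  ⇒ ω_c²/ω_r² = 44/63
Coupling ω_r² = ω_r¹ ⇒ overall = 41/31 × 44/63 = 1804/1953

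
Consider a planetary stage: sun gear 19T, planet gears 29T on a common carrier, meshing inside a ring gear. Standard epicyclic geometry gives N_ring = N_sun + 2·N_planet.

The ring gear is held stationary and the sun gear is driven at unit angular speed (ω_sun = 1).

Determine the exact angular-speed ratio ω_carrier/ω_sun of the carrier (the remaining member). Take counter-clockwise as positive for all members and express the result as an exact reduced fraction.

N_ring = 19 + 2·29 = 77
19(ω_s−ω_c) = −77(ω_r−ω_c),  ω_r=0, ω_s=1
19(1−ω_c) = −77(0−ω_c)  ⇒  96ω_c = 19  ⇒  ω_c = 19/96
ω_c/ω_s = 19/96

19/96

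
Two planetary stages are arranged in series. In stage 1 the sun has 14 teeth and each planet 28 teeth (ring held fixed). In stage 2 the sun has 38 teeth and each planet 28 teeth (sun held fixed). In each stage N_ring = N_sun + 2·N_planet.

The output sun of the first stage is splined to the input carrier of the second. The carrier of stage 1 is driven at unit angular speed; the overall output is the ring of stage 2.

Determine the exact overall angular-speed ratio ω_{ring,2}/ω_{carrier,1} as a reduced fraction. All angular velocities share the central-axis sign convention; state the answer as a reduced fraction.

396/47

Stage 1: N_ring = 14 + 2·28 = 70
Stage 1: 14(ω_s−ω_c) = −70(ω_r−ω_c),  ω_r=0, ω_c=1
Stage 1: ω_s = 1 − (70/14)(0−1) = 6
  ⇒ ω_s¹/ω_c¹ = 6
Stage 2: N_ring = 38 + 2·28 = 94
Stage 2: 38(ω_s−ω_c) = −94(ω_r−ω_c),  ω_s=0, ω_c=1
Stage 2: ω_r = 1 − (38/94)(0−1) = 66/47
  ⇒ ω_r²/ω_c² = 66/47
Coupling ω_c² = ω_s¹ ⇒ overall = 6 × 66/47 = 396/47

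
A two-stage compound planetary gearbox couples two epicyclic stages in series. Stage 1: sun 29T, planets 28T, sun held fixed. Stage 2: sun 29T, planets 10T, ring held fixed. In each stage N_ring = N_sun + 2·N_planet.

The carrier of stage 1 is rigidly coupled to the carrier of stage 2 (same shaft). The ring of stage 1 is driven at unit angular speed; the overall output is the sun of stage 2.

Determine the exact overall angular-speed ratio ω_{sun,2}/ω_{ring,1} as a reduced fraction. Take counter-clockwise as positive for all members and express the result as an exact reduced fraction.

1105/551

Stage 1: N_ring = 29 + 2·28 = 85
Stage 1: 29(ω_s−ω_c) = −85(ω_r−ω_c),  ω_s=0, ω_r=1
Stage 1: 29(0−ω_c) = −85(1−ω_c)  ⇒  114ω_c = 85  ⇒  ω_c = 85/114
  ⇒ ω_c¹/ω_r¹ = 85/114
Stage 2: N_ring = 29 + 2·10 = 49
Stage 2: 29(ω_s−ω_c) = −49(ω_r−ω_c),  ω_r=0, ω_c=1
Stage 2: ω_s = 1 − (49/29)(0−1) = 78/29
  ⇒ ω_s²/ω_c² = 78/29
Coupling ω_c² = ω_c¹ ⇒ overall = 85/114 × 78/29 = 1105/551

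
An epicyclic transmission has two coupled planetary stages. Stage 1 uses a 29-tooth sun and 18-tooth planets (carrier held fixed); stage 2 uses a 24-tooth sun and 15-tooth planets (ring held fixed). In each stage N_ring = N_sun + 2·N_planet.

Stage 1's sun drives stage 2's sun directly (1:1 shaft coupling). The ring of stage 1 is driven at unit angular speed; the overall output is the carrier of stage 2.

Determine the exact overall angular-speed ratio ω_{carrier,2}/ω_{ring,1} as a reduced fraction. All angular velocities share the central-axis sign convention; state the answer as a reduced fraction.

Stage 1: N_ring = 29 + 2·18 = 65
Stage 1: 29(ω_s−ω_c) = −65(ω_r−ω_c),  ω_c=0, ω_r=1
Stage 1: ω_s = 0 − (65/29)(1−0) = -65/29
  ⇒ ω_s¹/ω_r¹ = -65/29
Stage 2: N_ring = 24 + 2·15 = 54
Stage 2: 24(ω_s−ω_c) = −54(ω_r−ω_c),  ω_r=0, ω_s=1
Stage 2: 24(1−ω_c) = −54(0−ω_c)  ⇒  78ω_c = 24  ⇒  ω_c = 4/13
  ⇒ ω_c²/ω_s² = 4/13
Coupling ω_s² = ω_s¹ ⇒ overall = -65/29 × 4/13 = -20/29

-20/29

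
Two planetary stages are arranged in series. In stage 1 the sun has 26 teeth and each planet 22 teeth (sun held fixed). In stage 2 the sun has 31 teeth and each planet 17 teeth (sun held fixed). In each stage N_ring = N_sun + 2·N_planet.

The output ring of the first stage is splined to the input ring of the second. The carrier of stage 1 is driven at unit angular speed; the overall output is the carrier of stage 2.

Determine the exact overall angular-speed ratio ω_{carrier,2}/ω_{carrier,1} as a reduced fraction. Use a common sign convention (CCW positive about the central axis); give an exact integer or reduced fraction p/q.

Stage 1: N_ring = 26 + 2·22 = 70
Stage 1: 26(ω_s−ω_c) = −70(ω_r−ω_c),  ω_s=0, ω_c=1
Stage 1: ω_r = 1 − (26/70)(0−1) = 48/35
  ⇒ ω_r¹/ω_c¹ = 48/35
Stage 2: N_ring = 31 + 2·17 = 65
Stage 2: 31(ω_s−ω_c) = −65(ω_r−ω_c),  ω_s=0, ω_r=1
Stage 2: 31(0−ω_c) = −65(1−ω_c)  ⇒  96ω_c = 65  ⇒  ω_c = 65/96
  ⇒ ω_c²/ω_r² = 65/96
Coupling ω_r² = ω_r¹ ⇒ overall = 48/35 × 65/96 = 13/14

13/14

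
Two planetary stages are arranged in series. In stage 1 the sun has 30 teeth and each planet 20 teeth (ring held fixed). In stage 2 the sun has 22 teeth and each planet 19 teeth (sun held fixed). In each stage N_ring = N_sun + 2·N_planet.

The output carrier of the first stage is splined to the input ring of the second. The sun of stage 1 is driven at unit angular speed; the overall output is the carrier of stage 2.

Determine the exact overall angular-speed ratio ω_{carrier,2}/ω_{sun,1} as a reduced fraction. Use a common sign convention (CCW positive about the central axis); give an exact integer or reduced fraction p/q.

Stage 1: N_ring = 30 + 2·20 = 70
Stage 1: 30(ω_s−ω_c) = −70(ω_r−ω_c),  ω_r=0, ω_s=1
Stage 1: 30(1−ω_c) = −70(0−ω_c)  ⇒  100ω_c = 30  ⇒  ω_c = 3/10
  ⇒ ω_c¹/ω_s¹ = 3/10
Stage 2: N_ring = 22 + 2·19 = 60
Stage 2: 22(ω_s−ω_c) = −60(ω_r−ω_c),  ω_s=0, ω_r=1
Stage 2: 22(0−ω_c) = −60(1−ω_c)  ⇒  82ω_c = 60  ⇒  ω_c = 30/41
  ⇒ ω_c²/ω_r² = 30/41
Coupling ω_r² = ω_c¹ ⇒ overall = 3/10 × 30/41 = 9/41

9/41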